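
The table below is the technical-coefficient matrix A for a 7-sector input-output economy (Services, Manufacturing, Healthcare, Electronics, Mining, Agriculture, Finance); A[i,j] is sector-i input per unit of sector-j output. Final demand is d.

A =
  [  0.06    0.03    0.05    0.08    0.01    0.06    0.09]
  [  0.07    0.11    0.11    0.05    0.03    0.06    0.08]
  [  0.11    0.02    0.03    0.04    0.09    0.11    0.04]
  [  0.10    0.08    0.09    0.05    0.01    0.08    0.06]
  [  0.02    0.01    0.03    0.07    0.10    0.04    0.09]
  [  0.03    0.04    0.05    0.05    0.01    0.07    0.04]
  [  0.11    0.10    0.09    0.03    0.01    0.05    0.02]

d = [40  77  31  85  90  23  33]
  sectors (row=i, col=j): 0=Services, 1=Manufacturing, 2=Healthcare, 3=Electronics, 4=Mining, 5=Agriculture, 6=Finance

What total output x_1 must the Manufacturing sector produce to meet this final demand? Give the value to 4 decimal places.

120.7090

Form M = I − A:
  [  0.94   -0.03   -0.05   -0.08   -0.01   -0.06   -0.09]
  [ -0.07    0.89   -0.11   -0.05   -0.03   -0.06   -0.08]
  [ -0.11   -0.02    0.97   -0.04   -0.09   -0.11   -0.04]
  [ -0.10   -0.08   -0.09    0.95   -0.01   -0.08   -0.06]
  [ -0.02   -0.01   -0.03   -0.07    0.90   -0.04   -0.09]
  [ -0.03   -0.04   -0.05   -0.05   -0.01    0.93   -0.04]
  [ -0.11   -0.10   -0.09   -0.03   -0.01   -0.05    0.98]
Leontief inverse L = M⁻¹:
  [  1.1104    0.0687    0.0933    0.1126    0.0278    0.1047    0.1251]
  [  0.1366    1.1613    0.1678    0.0947    0.0609    0.1214    0.1305]
  [  0.1553    0.0543    1.0720    0.0804    0.1143    0.1567    0.0843]
  [  0.1596    0.1252    0.1417    1.0917    0.0349    0.1363    0.1063]
  [  0.0629    0.0429    0.0679    0.1013    1.1234    0.0786    0.1246]
  [  0.0663    0.0683    0.0820    0.0747    0.0251    1.1048    0.0670]
  [  0.1618    0.1390    0.1353    0.0679    0.0336    0.0999    1.0635]
Total output x = L · d:
  x_0 = 1.1104·40 + 0.0687·77 + 0.0933·31 + 0.1126·85 + 0.0278·90 + 0.1047·23 + 0.1251·33 = 71.2061
  x_1 = 0.1366·40 + 1.1613·77 + 0.1678·31 + 0.0947·85 + 0.0609·90 + 0.1214·23 + 0.1305·33 = 120.7090
  x_2 = 0.1553·40 + 0.0543·77 + 1.0720·31 + 0.0804·85 + 0.1143·90 + 0.1567·23 + 0.0843·33 = 67.1375
  x_3 = 0.1596·40 + 0.1252·77 + 0.1417·31 + 1.0917·85 + 0.0349·90 + 0.1363·23 + 0.1063·33 = 122.9924
  x_4 = 0.0629·40 + 0.0429·77 + 0.0679·31 + 0.1013·85 + 1.1234·90 + 0.0786·23 + 0.1246·33 = 123.5577
  x_5 = 0.0663·40 + 0.0683·77 + 0.0820·31 + 0.0747·85 + 0.0251·90 + 1.1048·23 + 0.0670·33 = 46.6762
  x_6 = 0.1618·40 + 0.1390·77 + 0.1353·31 + 0.0679·85 + 0.0336·90 + 0.0999·23 + 1.0635·33 = 67.5562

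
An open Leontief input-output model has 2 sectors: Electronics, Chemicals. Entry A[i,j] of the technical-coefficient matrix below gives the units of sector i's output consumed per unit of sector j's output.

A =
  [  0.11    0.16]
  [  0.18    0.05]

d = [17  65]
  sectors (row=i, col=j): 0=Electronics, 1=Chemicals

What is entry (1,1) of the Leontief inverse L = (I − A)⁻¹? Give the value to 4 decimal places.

L[1,1] = 1.0898

Form M = I − A:
  [  0.89   -0.16]
  [ -0.18    0.95]
Leontief inverse L = M⁻¹:
  [  1.1632    0.1959]
  [  0.2204    1.0898]
Total output x = L · d:
  x_0 = 1.1632·17 + 0.1959·65 = 32.5089
  x_1 = 0.2204·17 + 1.0898·65 = 74.5806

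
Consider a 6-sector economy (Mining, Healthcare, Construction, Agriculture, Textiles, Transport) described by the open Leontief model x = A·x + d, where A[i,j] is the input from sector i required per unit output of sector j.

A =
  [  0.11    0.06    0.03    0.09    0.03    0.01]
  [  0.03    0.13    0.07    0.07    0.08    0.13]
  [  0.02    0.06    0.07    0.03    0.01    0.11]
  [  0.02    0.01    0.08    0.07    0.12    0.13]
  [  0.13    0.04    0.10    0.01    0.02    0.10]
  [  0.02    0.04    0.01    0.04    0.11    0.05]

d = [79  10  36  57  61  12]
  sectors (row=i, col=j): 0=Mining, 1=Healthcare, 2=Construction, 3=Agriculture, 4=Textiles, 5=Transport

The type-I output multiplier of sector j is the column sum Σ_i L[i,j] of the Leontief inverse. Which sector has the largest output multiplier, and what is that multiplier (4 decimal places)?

Form M = I − A:
  [  0.89   -0.06   -0.03   -0.09   -0.03   -0.01]
  [ -0.03    0.87   -0.07   -0.07   -0.08   -0.13]
  [ -0.02   -0.06    0.93   -0.03   -0.01   -0.11]
  [ -0.02   -0.01   -0.08    0.93   -0.12   -0.13]
  [ -0.13   -0.04   -0.10   -0.01    0.98   -0.10]
  [ -0.02   -0.04   -0.01   -0.04   -0.11    0.95]
Leontief inverse L = M⁻¹:
  [  1.1413    0.0898    0.0616    0.1223    0.0640    0.0549]
  [  0.0693    1.1792    0.1172    0.1095    0.1360    0.2050]
  [  0.0384    0.0876    1.0938    0.0525    0.0428    0.1507]
  [  0.0565    0.0407    0.1187    1.0974    0.1616    0.1871]
  [  0.1637    0.0758    0.1296    0.0433    1.0544    0.1440]
  [  0.0487    0.0630    0.0378    0.0590    0.1364    1.0886]
Total output x = L · d:
  x_0 = 1.1413·79 + 0.0898·10 + 0.0616·36 + 0.1223·57 + 0.0640·61 + 0.0549·12 = 104.8140
  x_1 = 0.0693·79 + 1.1792·10 + 0.1172·36 + 0.1095·57 + 0.1360·61 + 0.2050·12 = 38.4880
  x_2 = 0.0384·79 + 0.0876·10 + 1.0938·36 + 0.0525·57 + 0.0428·61 + 0.1507·12 = 50.7012
  x_3 = 0.0565·79 + 0.0407·10 + 0.1187·36 + 1.0974·57 + 0.1616·61 + 0.1871·12 = 83.8031
  x_4 = 0.1637·79 + 0.0758·10 + 0.1296·36 + 0.0433·57 + 1.0544·61 + 0.1440·12 = 86.8688
  x_5 = 0.0487·79 + 0.0630·10 + 0.0378·36 + 0.0590·57 + 0.1364·61 + 1.0886·12 = 30.5795
Output multipliers (column sums of L):
  Mining: 1.5179
  Healthcare: 1.5362
  Construction: 1.5587
  Agriculture: 1.4839
  Textiles: 1.5953
  Transport: 1.8303

Transport (1.8303)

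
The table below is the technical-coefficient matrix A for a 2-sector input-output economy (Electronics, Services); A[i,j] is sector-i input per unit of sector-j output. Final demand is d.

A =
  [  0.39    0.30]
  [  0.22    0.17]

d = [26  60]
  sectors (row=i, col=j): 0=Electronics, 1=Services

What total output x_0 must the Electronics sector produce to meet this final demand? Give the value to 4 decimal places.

89.8933

Form M = I − A:
  [  0.61   -0.30]
  [ -0.22    0.83]
Leontief inverse L = M⁻¹:
  [  1.8851    0.6814]
  [  0.4997    1.3854]
Total output x = L · d:
  x_0 = 1.8851·26 + 0.6814·60 = 89.8933
  x_1 = 0.4997·26 + 1.3854·60 = 96.1163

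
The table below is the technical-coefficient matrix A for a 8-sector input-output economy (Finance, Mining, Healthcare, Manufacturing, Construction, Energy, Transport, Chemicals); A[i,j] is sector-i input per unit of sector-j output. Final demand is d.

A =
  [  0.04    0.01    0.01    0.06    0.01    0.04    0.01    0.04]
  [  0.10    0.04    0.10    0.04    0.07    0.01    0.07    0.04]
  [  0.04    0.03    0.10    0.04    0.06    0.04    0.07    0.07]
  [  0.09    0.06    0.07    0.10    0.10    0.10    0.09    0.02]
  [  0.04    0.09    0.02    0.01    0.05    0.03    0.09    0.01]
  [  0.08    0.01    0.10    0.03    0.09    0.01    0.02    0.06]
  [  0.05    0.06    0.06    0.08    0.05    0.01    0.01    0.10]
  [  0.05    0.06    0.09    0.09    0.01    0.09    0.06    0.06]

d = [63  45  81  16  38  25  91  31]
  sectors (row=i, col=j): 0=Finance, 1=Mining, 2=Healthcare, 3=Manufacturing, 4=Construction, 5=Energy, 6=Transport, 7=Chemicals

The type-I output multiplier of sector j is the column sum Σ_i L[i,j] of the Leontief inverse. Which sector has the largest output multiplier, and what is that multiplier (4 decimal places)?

Healthcare (1.9537)

Form M = I − A:
  [  0.96   -0.01   -0.01   -0.06   -0.01   -0.04   -0.01   -0.04]
  [ -0.10    0.96   -0.10   -0.04   -0.07   -0.01   -0.07   -0.04]
  [ -0.04   -0.03    0.90   -0.04   -0.06   -0.04   -0.07   -0.07]
  [ -0.09   -0.06   -0.07    0.90   -0.10   -0.10   -0.09   -0.02]
  [ -0.04   -0.09   -0.02   -0.01    0.95   -0.03   -0.09   -0.01]
  [ -0.08   -0.01   -0.10   -0.03   -0.09    0.99   -0.02   -0.06]
  [ -0.05   -0.06   -0.06   -0.08   -0.05   -0.01    0.99   -0.10]
  [ -0.05   -0.06   -0.09   -0.09   -0.01   -0.09   -0.06    0.94]
Leontief inverse L = M⁻¹:
  [  1.0649    0.0268    0.0367    0.0847    0.0323    0.0599    0.0306    0.0584]
  [  0.1445    1.0760    0.1505    0.0848    0.1101    0.0432    0.1117    0.0808]
  [  0.0851    0.0666    1.1552    0.0848    0.1018    0.0738    0.1125    0.1120]
  [  0.1561    0.1090    0.1406    1.1595    0.1627    0.1433    0.1467    0.0729]
  [  0.0759    0.1170    0.0584    0.0411    1.0813    0.0484    0.1187    0.0406]
  [  0.1162    0.0416    0.1425    0.0664    0.1229    1.0404    0.0580    0.0926]
  [  0.0961    0.0957    0.1126    0.1255    0.0898    0.0478    1.0545    0.1354]
  [  0.1070    0.0982    0.1571    0.1439    0.0631    0.1299    0.1077    1.1077]
Total output x = L · d:
  x_0 = 1.0649·63 + 0.0268·45 + 0.0367·81 + 0.0847·16 + 0.0323·38 + 0.0599·25 + 0.0306·91 + 0.0584·31 = 79.9428
  x_1 = 0.1445·63 + 1.0760·45 + 0.1505·81 + 0.0848·16 + 0.1101·38 + 0.0432·25 + 0.1117·91 + 0.0808·31 = 88.9964
  x_2 = 0.0851·63 + 0.0666·45 + 1.1552·81 + 0.0848·16 + 0.1018·38 + 0.0738·25 + 0.1125·91 + 0.1120·31 = 122.7100
  x_3 = 0.1561·63 + 0.1090·45 + 0.1406·81 + 1.1595·16 + 0.1627·38 + 0.1433·25 + 0.1467·91 + 0.0729·31 = 70.0551
  x_4 = 0.0759·63 + 0.1170·45 + 0.0584·81 + 0.0411·16 + 1.0813·38 + 0.0484·25 + 0.1187·91 + 0.0406·31 = 69.7939
  x_5 = 0.1162·63 + 0.0416·45 + 0.1425·81 + 0.0664·16 + 0.1229·38 + 1.0404·25 + 0.0580·91 + 0.0926·31 = 60.6294
  x_6 = 0.0961·63 + 0.0957·45 + 0.1126·81 + 0.1255·16 + 0.0898·38 + 0.0478·25 + 1.0545·91 + 0.1354·31 = 126.2600
  x_7 = 0.1070·63 + 0.0982·45 + 0.1571·81 + 0.1439·16 + 0.0631·38 + 0.1299·25 + 0.1077·91 + 1.1077·31 = 75.9744
Output multipliers (column sums of L):
  Finance: 1.8458
  Mining: 1.6308
  Healthcare: 1.9537
  Manufacturing: 1.7907
  Construction: 1.7639
  Energy: 1.5866
  Transport: 1.7405
  Chemicals: 1.7005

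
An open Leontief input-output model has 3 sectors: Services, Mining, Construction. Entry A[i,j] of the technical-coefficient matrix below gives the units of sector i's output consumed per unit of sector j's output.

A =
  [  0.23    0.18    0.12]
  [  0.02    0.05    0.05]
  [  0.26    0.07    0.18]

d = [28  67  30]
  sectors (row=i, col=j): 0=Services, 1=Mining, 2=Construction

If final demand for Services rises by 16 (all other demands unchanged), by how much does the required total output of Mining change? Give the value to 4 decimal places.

0.8370

Form M = I − A:
  [  0.77   -0.18   -0.12]
  [ -0.02    0.95   -0.05]
  [ -0.26   -0.07    0.82]
Leontief inverse L = M⁻¹:
  [  1.3798    0.2776    0.2188]
  [  0.0523    1.0679    0.0728]
  [  0.4420    0.1792    1.2951]
Total output x = L · d:
  x_0 = 1.3798·28 + 0.2776·67 + 0.2188·30 = 63.7967
  x_1 = 0.0523·28 + 1.0679·67 + 0.0728·30 = 75.1975
  x_2 = 0.4420·28 + 0.1792·67 + 1.2951·30 = 63.2329
Δx_1 = L[1,0] · Δd_0 = 0.0523 · 16 = 0.8370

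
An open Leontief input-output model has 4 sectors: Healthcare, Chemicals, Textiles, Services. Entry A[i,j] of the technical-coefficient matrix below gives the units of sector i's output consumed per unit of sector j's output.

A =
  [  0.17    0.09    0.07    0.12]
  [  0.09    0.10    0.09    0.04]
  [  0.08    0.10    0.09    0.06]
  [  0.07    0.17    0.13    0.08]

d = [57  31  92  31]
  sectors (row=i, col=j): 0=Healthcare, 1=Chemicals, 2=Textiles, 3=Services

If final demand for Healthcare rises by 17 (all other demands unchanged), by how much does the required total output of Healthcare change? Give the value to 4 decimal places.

21.2905

Form M = I − A:
  [  0.83   -0.09   -0.07   -0.12]
  [ -0.09    0.90   -0.09   -0.04]
  [ -0.08   -0.10    0.91   -0.06]
  [ -0.07   -0.17   -0.13    0.92]
Leontief inverse L = M⁻¹:
  [  1.2524    0.1747    0.1393    0.1800]
  [  0.1450    1.1555    0.1366    0.0781]
  [  0.1353    0.1588    1.1391    0.0988]
  [  0.1412    0.2493    0.1968    1.1290]
Total output x = L · d:
  x_0 = 1.2524·57 + 0.1747·31 + 0.1393·92 + 0.1800·31 = 95.2024
  x_1 = 0.1450·57 + 1.1555·31 + 0.1366·92 + 0.0781·31 = 59.0764
  x_2 = 0.1353·57 + 0.1588·31 + 1.1391·92 + 0.0988·31 = 120.5020
  x_3 = 0.1412·57 + 0.2493·31 + 0.1968·92 + 1.1290·31 = 68.8830
Δx_0 = L[0,0] · Δd_0 = 1.2524 · 17 = 21.2905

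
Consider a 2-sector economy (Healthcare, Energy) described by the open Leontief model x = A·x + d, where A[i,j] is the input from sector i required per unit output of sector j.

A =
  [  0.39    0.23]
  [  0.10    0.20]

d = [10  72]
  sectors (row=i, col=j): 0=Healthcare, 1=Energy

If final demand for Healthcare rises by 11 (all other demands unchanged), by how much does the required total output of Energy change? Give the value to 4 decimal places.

2.3656

Form M = I − A:
  [  0.61   -0.23]
  [ -0.10    0.80]
Leontief inverse L = M⁻¹:
  [  1.7204    0.4946]
  [  0.2151    1.3118]
Total output x = L · d:
  x_0 = 1.7204·10 + 0.4946·72 = 52.8172
  x_1 = 0.2151·10 + 1.3118·72 = 96.6022
Δx_1 = L[1,0] · Δd_0 = 0.2151 · 11 = 2.3656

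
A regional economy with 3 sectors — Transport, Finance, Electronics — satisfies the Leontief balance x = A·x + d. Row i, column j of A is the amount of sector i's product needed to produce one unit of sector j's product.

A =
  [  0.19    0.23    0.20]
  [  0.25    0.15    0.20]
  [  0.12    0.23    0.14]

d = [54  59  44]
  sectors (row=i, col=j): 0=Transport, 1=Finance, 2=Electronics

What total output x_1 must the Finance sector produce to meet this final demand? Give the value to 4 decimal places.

132.3078

Form M = I − A:
  [  0.81   -0.23   -0.20]
  [ -0.25    0.85   -0.20]
  [ -0.12   -0.23    0.86]
Leontief inverse L = M⁻¹:
  [  1.4637    0.5210    0.4616]
  [  0.5107    1.4372    0.4530]
  [  0.3408    0.4571    1.3483]
Total output x = L · d:
  x_0 = 1.4637·54 + 0.5210·59 + 0.4616·44 = 130.0872
  x_1 = 0.5107·54 + 1.4372·59 + 0.4530·44 = 132.3078
  x_2 = 0.3408·54 + 0.4571·59 + 1.3483·44 = 104.6991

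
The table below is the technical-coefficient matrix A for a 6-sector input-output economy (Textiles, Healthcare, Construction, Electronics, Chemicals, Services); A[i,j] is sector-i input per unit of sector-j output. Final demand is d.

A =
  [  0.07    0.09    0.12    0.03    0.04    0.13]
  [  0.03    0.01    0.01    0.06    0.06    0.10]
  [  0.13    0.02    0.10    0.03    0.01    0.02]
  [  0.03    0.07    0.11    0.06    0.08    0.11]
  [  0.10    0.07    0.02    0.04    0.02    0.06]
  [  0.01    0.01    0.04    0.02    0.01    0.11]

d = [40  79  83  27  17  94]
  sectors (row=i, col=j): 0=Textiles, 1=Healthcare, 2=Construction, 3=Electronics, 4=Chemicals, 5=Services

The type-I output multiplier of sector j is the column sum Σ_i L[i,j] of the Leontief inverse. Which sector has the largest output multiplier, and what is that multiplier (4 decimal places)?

Form M = I − A:
  [  0.93   -0.09   -0.12   -0.03   -0.04   -0.13]
  [ -0.03    0.99   -0.01   -0.06   -0.06   -0.10]
  [ -0.13   -0.02    0.90   -0.03   -0.01   -0.02]
  [ -0.03   -0.07   -0.11    0.94   -0.08   -0.11]
  [ -0.10   -0.07   -0.02   -0.04    0.98   -0.06]
  [ -0.01   -0.01   -0.04   -0.02   -0.01    0.89]
Leontief inverse L = M⁻¹:
  [  1.1125    0.1146    0.1661    0.0547    0.0605    0.1899]
  [  0.0497    1.0271    0.0348    0.0743    0.0727    0.1375]
  [  0.1661    0.0440    1.1428    0.0470    0.0256    0.0624]
  [  0.0720    0.0951    0.1528    1.0849    0.1006    0.1655]
  [  0.1248    0.0909    0.0525    0.0579    1.0374    0.1067]
  [  0.0235    0.0180    0.0576    0.0286    0.0166    1.1350]
Total output x = L · d:
  x_0 = 1.1125·40 + 0.1146·79 + 0.1661·83 + 0.0547·27 + 0.0605·17 + 0.1899·94 = 87.6968
  x_1 = 0.0497·40 + 1.0271·79 + 0.0348·83 + 0.0743·27 + 0.0727·17 + 0.1375·94 = 102.1918
  x_2 = 0.1661·40 + 0.0440·79 + 1.1428·83 + 0.0470·27 + 0.0256·17 + 0.0624·94 = 112.5435
  x_3 = 0.0720·40 + 0.0951·79 + 0.1528·83 + 1.0849·27 + 0.1006·17 + 0.1655·94 = 69.6419
  x_4 = 0.1248·40 + 0.0909·79 + 0.0525·83 + 0.0579·27 + 1.0374·17 + 0.1067·94 = 45.7684
  x_5 = 0.0235·40 + 0.0180·79 + 0.0576·83 + 0.0286·27 + 0.0166·17 + 1.1350·94 = 114.8889
Output multipliers (column sums of L):
  Textiles: 1.5487
  Healthcare: 1.3896
  Construction: 1.6068
  Electronics: 1.3474
  Chemicals: 1.3134
  Services: 1.7971

Services (1.7971)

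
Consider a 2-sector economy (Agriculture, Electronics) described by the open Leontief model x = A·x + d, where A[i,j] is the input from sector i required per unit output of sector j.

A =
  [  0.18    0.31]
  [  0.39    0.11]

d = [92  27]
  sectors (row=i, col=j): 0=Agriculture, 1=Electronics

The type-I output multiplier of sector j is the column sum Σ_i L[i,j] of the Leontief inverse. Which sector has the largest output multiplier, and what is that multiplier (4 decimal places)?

Form M = I − A:
  [  0.82   -0.31]
  [ -0.39    0.89]
Leontief inverse L = M⁻¹:
  [  1.4617    0.5091]
  [  0.6405    1.3467]
Total output x = L · d:
  x_0 = 1.4617·92 + 0.5091·27 = 148.2181
  x_1 = 0.6405·92 + 1.3467·27 = 95.2866
Output multipliers (column sums of L):
  Agriculture: 2.1022
  Electronics: 1.8558

Agriculture (2.1022)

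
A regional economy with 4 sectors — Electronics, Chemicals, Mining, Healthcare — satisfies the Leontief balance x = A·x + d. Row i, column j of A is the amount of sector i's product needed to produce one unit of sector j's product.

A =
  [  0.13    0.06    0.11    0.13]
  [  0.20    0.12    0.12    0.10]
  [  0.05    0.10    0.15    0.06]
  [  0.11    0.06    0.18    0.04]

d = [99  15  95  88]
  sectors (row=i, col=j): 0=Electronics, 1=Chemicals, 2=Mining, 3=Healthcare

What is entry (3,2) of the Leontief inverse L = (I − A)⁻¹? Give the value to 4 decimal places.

Form M = I − A:
  [  0.87   -0.06   -0.11   -0.13]
  [ -0.20    0.88   -0.12   -0.10]
  [ -0.05   -0.10    0.85   -0.06]
  [ -0.11   -0.06   -0.18    0.96]
Leontief inverse L = M⁻¹:
  [  1.2134    0.1200    0.2143    0.1902]
  [  0.3129    1.1984    0.2484    0.1827]
  [  0.1210    0.1564    1.2375    0.1100]
  [  0.1813    0.1180    0.2721    1.0955]
Total output x = L · d:
  x_0 = 1.2134·99 + 0.1200·15 + 0.2143·95 + 0.1902·88 = 159.0182
  x_1 = 0.3129·99 + 1.1984·15 + 0.2484·95 + 0.1827·88 = 88.6234
  x_2 = 0.1210·99 + 0.1564·15 + 1.2375·95 + 0.1100·88 = 141.5664
  x_3 = 0.1813·99 + 0.1180·15 + 0.2721·95 + 1.0955·88 = 141.9702

L[3,2] = 0.2721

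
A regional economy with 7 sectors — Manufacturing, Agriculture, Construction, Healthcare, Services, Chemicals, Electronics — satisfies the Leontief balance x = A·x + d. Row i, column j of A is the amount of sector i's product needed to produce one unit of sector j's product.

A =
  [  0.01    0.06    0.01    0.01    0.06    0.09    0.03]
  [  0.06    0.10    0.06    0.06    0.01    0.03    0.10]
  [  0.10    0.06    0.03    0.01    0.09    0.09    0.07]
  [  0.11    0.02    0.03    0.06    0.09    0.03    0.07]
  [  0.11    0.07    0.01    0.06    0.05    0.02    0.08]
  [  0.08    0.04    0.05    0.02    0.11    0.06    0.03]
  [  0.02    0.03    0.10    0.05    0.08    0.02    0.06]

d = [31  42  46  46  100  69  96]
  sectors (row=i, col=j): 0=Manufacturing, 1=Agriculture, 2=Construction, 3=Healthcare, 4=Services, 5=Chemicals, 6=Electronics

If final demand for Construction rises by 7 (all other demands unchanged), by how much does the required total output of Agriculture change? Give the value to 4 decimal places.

Form M = I − A:
  [  0.99   -0.06   -0.01   -0.01   -0.06   -0.09   -0.03]
  [ -0.06    0.90   -0.06   -0.06   -0.01   -0.03   -0.10]
  [ -0.10   -0.06    0.97   -0.01   -0.09   -0.09   -0.07]
  [ -0.11   -0.02   -0.03    0.94   -0.09   -0.03   -0.07]
  [ -0.11   -0.07   -0.01   -0.06    0.95   -0.02   -0.08]
  [ -0.08   -0.04   -0.05   -0.02   -0.11    0.94   -0.03]
  [ -0.02   -0.03   -0.10   -0.05   -0.08   -0.02    0.94]
Leontief inverse L = M⁻¹:
  [  1.0413    0.0858    0.0294    0.0280    0.0896    0.1093    0.0577]
  [  0.1020    1.1379    0.0928    0.0872    0.0548    0.0620    0.1444]
  [  0.1449    0.1011    1.0593    0.0367    0.1380    0.1250    0.1127]
  [  0.1514    0.0546    0.0543    1.0852    0.1343    0.0612    0.1089]
  [  0.1472    0.1052    0.0368    0.0857    1.0904    0.0494    0.1194]
  [  0.1232    0.0766    0.0722    0.0435    0.1516    1.0910    0.0684]
  [  0.0640    0.0624    0.1238    0.0732    0.1215    0.0483    1.0991]
Total output x = L · d:
  x_0 = 1.0413·31 + 0.0858·42 + 0.0294·46 + 0.0280·46 + 0.0896·100 + 0.1093·69 + 0.0577·96 = 60.5705
  x_1 = 0.1020·31 + 1.1379·42 + 0.0928·46 + 0.0872·46 + 0.0548·100 + 0.0620·69 + 0.1444·96 = 82.8474
  x_2 = 0.1449·31 + 0.1011·42 + 1.0593·46 + 0.0367·46 + 0.1380·100 + 0.1250·69 + 0.1127·96 = 92.4123
  x_3 = 0.1514·31 + 0.0546·42 + 0.0543·46 + 1.0852·46 + 0.1343·100 + 0.0612·69 + 0.1089·96 = 87.5178
  x_4 = 0.1472·31 + 0.1052·42 + 0.0368·46 + 0.0857·46 + 1.0904·100 + 0.0494·69 + 0.1194·96 = 138.5239
  x_5 = 0.1232·31 + 0.0766·42 + 0.0722·46 + 0.0435·46 + 0.1516·100 + 1.0910·69 + 0.0684·96 = 109.3702
  x_6 = 0.0640·31 + 0.0624·42 + 0.1238·46 + 0.0732·46 + 0.1215·100 + 0.0483·69 + 1.0991·96 = 134.6631
Δx_1 = L[1,2] · Δd_2 = 0.0928 · 7 = 0.6494

0.6494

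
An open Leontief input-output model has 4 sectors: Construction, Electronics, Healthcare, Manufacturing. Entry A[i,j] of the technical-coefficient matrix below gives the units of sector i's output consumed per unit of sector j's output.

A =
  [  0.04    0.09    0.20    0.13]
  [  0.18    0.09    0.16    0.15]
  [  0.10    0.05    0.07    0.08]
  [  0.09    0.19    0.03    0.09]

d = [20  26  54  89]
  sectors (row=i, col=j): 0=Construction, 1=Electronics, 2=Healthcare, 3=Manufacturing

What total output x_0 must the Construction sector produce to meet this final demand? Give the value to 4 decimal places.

60.8333

Form M = I − A:
  [  0.96   -0.09   -0.20   -0.13]
  [ -0.18    0.91   -0.16   -0.15]
  [ -0.10   -0.05    0.93   -0.08]
  [ -0.09   -0.19   -0.03    0.91]
Leontief inverse L = M⁻¹:
  [  1.1226    0.1707    0.2777    0.2129]
  [  0.2772    1.1958    0.2737    0.2608]
  [  0.1506    0.1059    1.1303    0.1383]
  [  0.1739    0.2700    0.1219    1.1790]
Total output x = L · d:
  x_0 = 1.1226·20 + 0.1707·26 + 0.2777·54 + 0.2129·89 = 60.8333
  x_1 = 0.2772·20 + 1.1958·26 + 0.2737·54 + 0.2608·89 = 74.6256
  x_2 = 0.1506·20 + 0.1059·26 + 1.1303·54 + 0.1383·89 = 79.1132
  x_3 = 0.1739·20 + 0.2700·26 + 0.1219·54 + 1.1790·89 = 122.0080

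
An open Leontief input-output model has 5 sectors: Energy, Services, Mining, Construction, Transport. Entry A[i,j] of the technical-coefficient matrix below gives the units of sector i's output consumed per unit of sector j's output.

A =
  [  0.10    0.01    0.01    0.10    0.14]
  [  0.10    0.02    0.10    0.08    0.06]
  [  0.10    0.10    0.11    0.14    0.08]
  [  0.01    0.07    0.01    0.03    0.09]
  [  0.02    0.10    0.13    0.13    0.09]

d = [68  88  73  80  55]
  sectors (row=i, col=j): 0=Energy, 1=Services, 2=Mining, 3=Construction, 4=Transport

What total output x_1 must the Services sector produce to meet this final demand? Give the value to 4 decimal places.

129.9153

Form M = I − A:
  [  0.90   -0.01   -0.01   -0.10   -0.14]
  [ -0.10    0.98   -0.10   -0.08   -0.06]
  [ -0.10   -0.10    0.89   -0.14   -0.08]
  [ -0.01   -0.07   -0.01    0.97   -0.09]
  [ -0.02   -0.10   -0.13   -0.13    0.91]
Leontief inverse L = M⁻¹:
  [  1.1278    0.0474    0.0484    0.1534    0.1961]
  [  0.1371    1.0577    0.1389    0.1370    0.1166]
  [  0.1526    0.1524    1.1679    0.2180    0.1578]
  [  0.0292    0.0925    0.0401    1.0633    0.1193]
  [  0.0658    0.1523    0.1889    0.2015    1.1556]
Total output x = L · d:
  x_0 = 1.1278·68 + 0.0474·88 + 0.0484·73 + 0.1534·80 + 0.1961·55 = 107.4520
  x_1 = 0.1371·68 + 1.0577·88 + 0.1389·73 + 0.1370·80 + 0.1166·55 = 129.9153
  x_2 = 0.1526·68 + 0.1524·88 + 1.1679·73 + 0.2180·80 + 0.1578·55 = 135.1680
  x_3 = 0.0292·68 + 0.0925·88 + 0.0401·73 + 1.0633·80 + 0.1193·55 = 104.6815
  x_4 = 0.0658·68 + 0.1523·88 + 0.1889·73 + 0.2015·80 + 1.1556·55 = 111.3418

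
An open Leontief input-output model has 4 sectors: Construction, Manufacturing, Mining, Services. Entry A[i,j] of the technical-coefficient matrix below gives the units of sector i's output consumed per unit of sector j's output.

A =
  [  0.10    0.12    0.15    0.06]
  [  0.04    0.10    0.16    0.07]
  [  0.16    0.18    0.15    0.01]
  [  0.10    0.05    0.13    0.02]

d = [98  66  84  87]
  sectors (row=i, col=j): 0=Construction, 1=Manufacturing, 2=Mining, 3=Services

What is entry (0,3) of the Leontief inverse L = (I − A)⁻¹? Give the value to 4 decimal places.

L[0,3] = 0.0901

Form M = I − A:
  [  0.90   -0.12   -0.15   -0.06]
  [ -0.04    0.90   -0.16   -0.07]
  [ -0.16   -0.18    0.85   -0.01]
  [ -0.10   -0.05   -0.13    0.98]
Leontief inverse L = M⁻¹:
  [  1.1772    0.2143    0.2619    0.0901]
  [  0.1084    1.1820    0.2560    0.0937]
  [  0.2464    0.2921    1.2824    0.0490]
  [  0.1583    0.1209    0.2099    1.0409]
Total output x = L · d:
  x_0 = 1.1772·98 + 0.2143·66 + 0.2619·84 + 0.0901·87 = 159.3422
  x_1 = 0.1084·98 + 1.1820·66 + 0.2560·84 + 0.0937·87 = 118.2869
  x_2 = 0.2464·98 + 0.2921·66 + 1.2824·84 + 0.0490·87 = 155.4156
  x_3 = 0.1583·98 + 0.1209·66 + 0.2099·84 + 1.0409·87 = 131.6863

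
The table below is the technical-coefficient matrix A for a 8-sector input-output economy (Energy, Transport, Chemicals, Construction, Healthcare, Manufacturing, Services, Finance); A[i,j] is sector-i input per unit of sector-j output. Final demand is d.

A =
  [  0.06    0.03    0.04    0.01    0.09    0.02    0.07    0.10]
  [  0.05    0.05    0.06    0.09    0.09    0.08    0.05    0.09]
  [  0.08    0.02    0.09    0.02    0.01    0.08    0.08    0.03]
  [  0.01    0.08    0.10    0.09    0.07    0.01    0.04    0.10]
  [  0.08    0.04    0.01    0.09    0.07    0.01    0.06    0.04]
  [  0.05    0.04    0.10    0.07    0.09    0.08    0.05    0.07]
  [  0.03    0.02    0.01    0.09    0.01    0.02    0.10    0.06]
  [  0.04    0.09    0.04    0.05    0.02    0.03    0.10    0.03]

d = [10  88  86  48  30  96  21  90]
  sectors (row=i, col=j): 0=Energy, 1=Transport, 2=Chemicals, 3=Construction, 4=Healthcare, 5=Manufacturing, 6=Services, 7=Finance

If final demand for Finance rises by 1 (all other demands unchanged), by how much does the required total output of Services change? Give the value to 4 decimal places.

0.1003

Form M = I − A:
  [  0.94   -0.03   -0.04   -0.01   -0.09   -0.02   -0.07   -0.10]
  [ -0.05    0.95   -0.06   -0.09   -0.09   -0.08   -0.05   -0.09]
  [ -0.08   -0.02    0.91   -0.02   -0.01   -0.08   -0.08   -0.03]
  [ -0.01   -0.08   -0.10    0.91   -0.07   -0.01   -0.04   -0.10]
  [ -0.08   -0.04   -0.01   -0.09    0.93   -0.01   -0.06   -0.04]
  [ -0.05   -0.04   -0.10   -0.07   -0.09    0.92   -0.05   -0.07]
  [ -0.03   -0.02   -0.01   -0.09   -0.01   -0.02    0.90   -0.06]
  [ -0.04   -0.09   -0.04   -0.05   -0.02   -0.03   -0.10    0.97]
Leontief inverse L = M⁻¹:
  [  1.0973    0.0643    0.0727    0.0562    0.1262    0.0451    0.1247    0.1433]
  [  0.0991    1.0996    0.1167    0.1562    0.1451    0.1188    0.1195    0.1539]
  [  0.1170    0.0494    1.1317    0.0616    0.0468    0.1118    0.1330    0.0762]
  [  0.0538    0.1252    0.1511    1.1487    0.1143    0.0462    0.1030    0.1547]
  [  0.1128    0.0749    0.0458    0.1376    1.1104    0.0318    0.1088    0.0890]
  [  0.1003    0.0856    0.1563    0.1321    0.1421    1.1200    0.1185    0.1307]
  [  0.0538    0.0506    0.0419    0.1320    0.0387    0.0392    1.1436    0.1003]
  [  0.0730    0.1226    0.0784    0.0991    0.0578    0.0592    0.1508    1.0785]
Total output x = L · d:
  x_0 = 1.0973·10 + 0.0643·88 + 0.0727·86 + 0.0562·48 + 0.1262·30 + 0.0451·96 + 0.1247·21 + 0.1433·90 = 49.2140
  x_1 = 0.0991·10 + 1.0996·88 + 0.1167·86 + 0.1562·48 + 0.1451·30 + 0.1188·96 + 0.1195·21 + 0.1539·90 = 147.4099
  x_2 = 0.1170·10 + 0.0494·88 + 1.1317·86 + 0.0616·48 + 0.0468·30 + 0.1118·96 + 0.1330·21 + 0.0762·90 = 127.5900
  x_3 = 0.0538·10 + 0.1252·88 + 0.1511·86 + 1.1487·48 + 0.1143·30 + 0.0462·96 + 0.1030·21 + 0.1547·90 = 103.6417
  x_4 = 0.1128·10 + 0.0749·88 + 0.0458·86 + 0.1376·48 + 1.1104·30 + 0.0318·96 + 0.1088·21 + 0.0890·90 = 64.9255
  x_5 = 0.1003·10 + 0.0856·88 + 0.1563·86 + 0.1321·48 + 0.1421·30 + 1.1200·96 + 0.1185·21 + 0.1307·90 = 154.3534
  x_6 = 0.0538·10 + 0.0506·88 + 0.0419·86 + 0.1320·48 + 0.0387·30 + 0.0392·96 + 1.1436·21 + 0.1003·90 = 52.8935
  x_7 = 0.0730·10 + 0.1226·88 + 0.0784·86 + 0.0991·48 + 0.0578·30 + 0.0592·96 + 0.1508·21 + 1.0785·90 = 130.6594
Δx_6 = L[6,7] · Δd_7 = 0.1003 · 1 = 0.1003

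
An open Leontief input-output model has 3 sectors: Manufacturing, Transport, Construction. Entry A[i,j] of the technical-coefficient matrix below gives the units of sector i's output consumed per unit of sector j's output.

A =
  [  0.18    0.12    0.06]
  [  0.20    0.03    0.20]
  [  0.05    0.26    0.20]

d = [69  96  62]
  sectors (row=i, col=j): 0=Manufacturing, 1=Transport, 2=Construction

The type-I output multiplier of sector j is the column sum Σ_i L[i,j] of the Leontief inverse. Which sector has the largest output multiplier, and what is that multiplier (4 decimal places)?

Form M = I − A:
  [  0.82   -0.12   -0.06]
  [ -0.20    0.97   -0.20]
  [ -0.05   -0.26    0.80]
Leontief inverse L = M⁻¹:
  [  1.2763    0.1967    0.1449]
  [  0.2997    1.1512    0.3103]
  [  0.1772    0.3864    1.3599]
Total output x = L · d:
  x_0 = 1.2763·69 + 0.1967·96 + 0.1449·62 = 115.9383
  x_1 = 0.2997·69 + 1.1512·96 + 0.3103·62 = 150.4275
  x_2 = 0.1772·69 + 0.3864·96 + 1.3599·62 = 133.6351
Output multipliers (column sums of L):
  Manufacturing: 1.7532
  Transport: 1.7343
  Construction: 1.8151

Construction (1.8151)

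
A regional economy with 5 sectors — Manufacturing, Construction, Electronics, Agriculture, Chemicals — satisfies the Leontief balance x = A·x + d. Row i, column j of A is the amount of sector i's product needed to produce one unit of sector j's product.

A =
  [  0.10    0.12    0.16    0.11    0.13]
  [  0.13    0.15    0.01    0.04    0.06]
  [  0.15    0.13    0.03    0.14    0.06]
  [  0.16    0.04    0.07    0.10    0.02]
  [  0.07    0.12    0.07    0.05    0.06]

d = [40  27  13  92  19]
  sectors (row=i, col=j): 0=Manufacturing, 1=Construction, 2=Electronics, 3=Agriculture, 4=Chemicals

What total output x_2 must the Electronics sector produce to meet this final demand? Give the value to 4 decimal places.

Form M = I − A:
  [  0.90   -0.12   -0.16   -0.11   -0.13]
  [ -0.13    0.85   -0.01   -0.04   -0.06]
  [ -0.15   -0.13    0.97   -0.14   -0.06]
  [ -0.16   -0.04   -0.07    0.90   -0.02]
  [ -0.07   -0.12   -0.07   -0.05    0.94]
Leontief inverse L = M⁻¹:
  [  1.2405    0.2506    0.2374    0.2112    0.2072]
  [  0.2157    1.2375    0.0637    0.0976    0.1150]
  [  0.2669    0.2347    1.1025    0.2216    0.1270]
  [  0.2543    0.1223    0.1333    1.1726    0.0764]
  [  0.1533    0.2006    0.1150    0.1071    1.1075]
Total output x = L · d:
  x_0 = 1.2405·40 + 0.2506·27 + 0.2374·13 + 0.2112·92 + 0.2072·19 = 82.8429
  x_1 = 0.2157·40 + 1.2375·27 + 0.0637·13 + 0.0976·92 + 0.1150·19 = 54.0339
  x_2 = 0.2669·40 + 0.2347·27 + 1.1025·13 + 0.2216·92 + 0.1270·19 = 54.1469
  x_3 = 0.2543·40 + 0.1223·27 + 0.1333·13 + 1.1726·92 + 0.0764·19 = 124.5392
  x_4 = 0.1533·40 + 0.2006·27 + 0.1150·13 + 0.1071·92 + 1.1075·19 = 43.9365

54.1469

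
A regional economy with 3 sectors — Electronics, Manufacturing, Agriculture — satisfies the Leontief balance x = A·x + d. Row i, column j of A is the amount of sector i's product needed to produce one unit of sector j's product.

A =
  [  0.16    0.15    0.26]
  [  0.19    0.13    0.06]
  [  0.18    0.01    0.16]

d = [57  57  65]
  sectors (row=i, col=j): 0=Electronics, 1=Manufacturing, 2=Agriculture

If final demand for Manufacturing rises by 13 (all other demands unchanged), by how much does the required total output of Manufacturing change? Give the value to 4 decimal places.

15.6686

Form M = I − A:
  [  0.84   -0.15   -0.26]
  [ -0.19    0.87   -0.06]
  [ -0.18   -0.01    0.84]
Leontief inverse L = M⁻¹:
  [  1.3359    0.2353    0.4303]
  [  0.3117    1.2053    0.1826]
  [  0.2900    0.0648    1.2849]
Total output x = L · d:
  x_0 = 1.3359·57 + 0.2353·57 + 0.4303·65 = 117.5262
  x_1 = 0.3117·57 + 1.2053·57 + 0.1826·65 = 98.3381
  x_2 = 0.2900·57 + 0.0648·57 + 1.2849·65 = 103.7358
Δx_1 = L[1,1] · Δd_1 = 1.2053 · 13 = 15.6686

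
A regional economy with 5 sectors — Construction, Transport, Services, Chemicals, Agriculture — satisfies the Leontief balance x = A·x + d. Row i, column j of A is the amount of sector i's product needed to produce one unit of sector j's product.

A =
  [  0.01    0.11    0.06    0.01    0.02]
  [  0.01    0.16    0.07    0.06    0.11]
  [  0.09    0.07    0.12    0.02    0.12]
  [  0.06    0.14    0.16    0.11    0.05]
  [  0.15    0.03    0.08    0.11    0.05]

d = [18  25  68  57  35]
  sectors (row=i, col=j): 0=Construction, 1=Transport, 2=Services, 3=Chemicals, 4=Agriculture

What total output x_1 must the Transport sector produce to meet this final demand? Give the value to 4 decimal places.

53.1102

Form M = I − A:
  [  0.99   -0.11   -0.06   -0.01   -0.02]
  [ -0.01    0.84   -0.07   -0.06   -0.11]
  [ -0.09   -0.07    0.88   -0.02   -0.12]
  [ -0.06   -0.14   -0.16    0.89   -0.05]
  [ -0.15   -0.03   -0.08   -0.11    0.95]
Leontief inverse L = M⁻¹:
  [  1.0297    0.1494    0.0923    0.0302    0.0522]
  [  0.0567    1.2332    0.1367    0.1075    0.1669]
  [  0.1382    0.1324    1.1824    0.0581    0.1707]
  [  0.1138    0.2335    0.2486    1.1613    0.1220]
  [  0.1892    0.1007    0.1472    0.1475    1.0946]
Total output x = L · d:
  x_0 = 1.0297·18 + 0.1494·25 + 0.0923·68 + 0.0302·57 + 0.0522·35 = 32.0981
  x_1 = 0.0567·18 + 1.2332·25 + 0.1367·68 + 0.1075·57 + 0.1669·35 = 53.1102
  x_2 = 0.1382·18 + 0.1324·25 + 1.1824·68 + 0.0581·57 + 0.1707·35 = 95.4891
  x_3 = 0.1138·18 + 0.2335·25 + 0.2486·68 + 1.1613·57 + 0.1220·35 = 95.2499
  x_4 = 0.1892·18 + 0.1007·25 + 0.1472·68 + 0.1475·57 + 1.0946·35 = 62.6575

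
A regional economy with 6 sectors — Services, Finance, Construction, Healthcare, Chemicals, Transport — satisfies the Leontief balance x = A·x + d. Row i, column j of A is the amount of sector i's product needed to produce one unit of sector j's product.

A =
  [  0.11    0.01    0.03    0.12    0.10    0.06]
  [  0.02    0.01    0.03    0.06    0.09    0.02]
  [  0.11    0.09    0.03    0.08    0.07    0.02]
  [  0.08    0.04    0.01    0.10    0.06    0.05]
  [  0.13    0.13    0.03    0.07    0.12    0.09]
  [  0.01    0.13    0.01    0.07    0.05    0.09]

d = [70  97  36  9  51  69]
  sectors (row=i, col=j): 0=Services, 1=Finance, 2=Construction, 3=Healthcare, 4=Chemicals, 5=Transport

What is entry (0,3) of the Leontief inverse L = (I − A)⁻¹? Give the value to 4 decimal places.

Form M = I − A:
  [  0.89   -0.01   -0.03   -0.12   -0.10   -0.06]
  [ -0.02    0.99   -0.03   -0.06   -0.09   -0.02]
  [ -0.11   -0.09    0.97   -0.08   -0.07   -0.02]
  [ -0.08   -0.04   -0.01    0.90   -0.06   -0.05]
  [ -0.13   -0.13   -0.03   -0.07    0.88   -0.09]
  [ -0.01   -0.13   -0.01   -0.07   -0.05    0.91]
Leontief inverse L = M⁻¹:
  [  1.1720    0.0586    0.0461    0.1850    0.1615    0.1057]
  [  0.0553    1.0403    0.0392    0.0934    0.1247    0.0448]
  [  0.1637    0.1265    1.0458    0.1375    0.1273    0.0567]
  [  0.1243    0.0748    0.0222    1.1495    0.1067    0.0840]
  [  0.2012    0.1896    0.0523    0.1489    1.2012    0.1456]
  [  0.0432    0.1668    0.0222    0.1135    0.0952    1.1216]
Total output x = L · d:
  x_0 = 1.1720·70 + 0.0586·97 + 0.0461·36 + 0.1850·9 + 0.1615·51 + 0.1057·69 = 106.5752
  x_1 = 0.0553·70 + 1.0403·97 + 0.0392·36 + 0.0934·9 + 0.1247·51 + 0.0448·69 = 116.4827
  x_2 = 0.1637·70 + 0.1265·97 + 1.0458·36 + 0.1375·9 + 0.1273·51 + 0.0567·69 = 73.0196
  x_3 = 0.1243·70 + 0.0748·97 + 0.0222·36 + 1.1495·9 + 0.1067·51 + 0.0840·69 = 38.3324
  x_4 = 0.2012·70 + 0.1896·97 + 0.0523·36 + 0.1489·9 + 1.2012·51 + 0.1456·69 = 107.0061
  x_5 = 0.0432·70 + 0.1668·97 + 0.0222·36 + 0.1135·9 + 0.0952·51 + 1.1216·69 = 103.2662

L[0,3] = 0.1850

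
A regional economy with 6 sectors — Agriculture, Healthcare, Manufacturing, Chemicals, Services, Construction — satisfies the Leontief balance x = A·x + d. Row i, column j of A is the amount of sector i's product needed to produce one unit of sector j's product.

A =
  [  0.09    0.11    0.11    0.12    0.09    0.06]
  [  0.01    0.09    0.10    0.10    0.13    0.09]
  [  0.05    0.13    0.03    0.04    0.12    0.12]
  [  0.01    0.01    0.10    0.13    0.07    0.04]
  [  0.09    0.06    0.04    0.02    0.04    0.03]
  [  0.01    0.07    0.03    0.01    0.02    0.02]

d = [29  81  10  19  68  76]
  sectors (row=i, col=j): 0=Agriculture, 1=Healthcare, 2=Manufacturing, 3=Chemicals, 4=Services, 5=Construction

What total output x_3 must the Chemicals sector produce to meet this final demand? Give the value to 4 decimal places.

41.9408

Form M = I − A:
  [  0.91   -0.11   -0.11   -0.12   -0.09   -0.06]
  [ -0.01    0.91   -0.10   -0.10   -0.13   -0.09]
  [ -0.05   -0.13    0.97   -0.04   -0.12   -0.12]
  [ -0.01   -0.01   -0.10    0.87   -0.07   -0.04]
  [ -0.09   -0.06   -0.04   -0.02    0.96   -0.03]
  [ -0.01   -0.07   -0.03   -0.01   -0.02    0.98]
Leontief inverse L = M⁻¹:
  [  1.1309    0.1847    0.1777    0.1907    0.1697    0.1209]
  [  0.0432    1.1508    0.1514    0.1512    0.1927    0.1389]
  [  0.0819    0.1897    1.0814    0.0888    0.1784    0.1639]
  [  0.0329    0.0495    0.1364    1.1694    0.1137    0.0745]
  [  0.1134    0.1011    0.0755    0.0563    1.0808    0.0609]
  [  0.0198    0.0925    0.0487    0.0285    0.0442    1.0386]
Total output x = L · d:
  x_0 = 1.1309·29 + 0.1847·81 + 0.1777·10 + 0.1907·19 + 0.1697·68 + 0.1209·76 = 73.8813
  x_1 = 0.0432·29 + 1.1508·81 + 0.1514·10 + 0.1512·19 + 0.1927·68 + 0.1389·76 = 122.5209
  x_2 = 0.0819·29 + 0.1897·81 + 1.0814·10 + 0.0888·19 + 0.1784·68 + 0.1639·76 = 54.8385
  x_3 = 0.0329·29 + 0.0495·81 + 0.1364·10 + 1.1694·19 + 0.1137·68 + 0.0745·76 = 41.9408
  x_4 = 0.1134·29 + 0.1011·81 + 0.0755·10 + 0.0563·19 + 1.0808·68 + 0.0609·76 = 91.4206
  x_5 = 0.0198·29 + 0.0925·81 + 0.0487·10 + 0.0285·19 + 0.0442·68 + 1.0386·76 = 91.0288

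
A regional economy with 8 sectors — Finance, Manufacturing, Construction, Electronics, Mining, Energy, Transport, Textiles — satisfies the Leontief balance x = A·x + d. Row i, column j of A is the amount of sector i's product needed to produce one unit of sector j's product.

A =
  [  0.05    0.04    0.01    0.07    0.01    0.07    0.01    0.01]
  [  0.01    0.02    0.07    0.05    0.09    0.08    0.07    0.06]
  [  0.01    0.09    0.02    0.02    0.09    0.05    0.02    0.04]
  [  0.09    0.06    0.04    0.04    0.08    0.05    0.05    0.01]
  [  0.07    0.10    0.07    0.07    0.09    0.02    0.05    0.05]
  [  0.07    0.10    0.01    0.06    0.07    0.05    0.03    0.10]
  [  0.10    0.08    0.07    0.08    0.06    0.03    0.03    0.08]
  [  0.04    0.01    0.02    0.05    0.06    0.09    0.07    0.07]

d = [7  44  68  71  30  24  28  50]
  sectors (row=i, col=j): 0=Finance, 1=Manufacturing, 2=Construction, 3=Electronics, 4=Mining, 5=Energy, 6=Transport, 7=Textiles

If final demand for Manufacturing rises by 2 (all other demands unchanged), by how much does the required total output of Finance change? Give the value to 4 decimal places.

Form M = I − A:
  [  0.95   -0.04   -0.01   -0.07   -0.01   -0.07   -0.01   -0.01]
  [ -0.01    0.98   -0.07   -0.05   -0.09   -0.08   -0.07   -0.06]
  [ -0.01   -0.09    0.98   -0.02   -0.09   -0.05   -0.02   -0.04]
  [ -0.09   -0.06   -0.04    0.96   -0.08   -0.05   -0.05   -0.01]
  [ -0.07   -0.10   -0.07   -0.07    0.91   -0.02   -0.05   -0.05]
  [ -0.07   -0.10   -0.01   -0.06   -0.07    0.95   -0.03   -0.10]
  [ -0.10   -0.08   -0.07   -0.08   -0.06   -0.03    0.97   -0.08]
  [ -0.04   -0.01   -0.02   -0.05   -0.06   -0.09   -0.07    0.93]
Leontief inverse L = M⁻¹:
  [  1.0773    0.0691    0.0265    0.0959    0.0413    0.0966    0.0291    0.0333]
  [  0.0567    1.0751    0.1027    0.0949    0.1486    0.1215    0.1042    0.1054]
  [  0.0421    0.1285    1.0479    0.0547    0.1362    0.0835    0.0491    0.0749]
  [  0.1307    0.1072    0.0699    1.0822    0.1292    0.0889    0.0791    0.0463]
  [  0.1177    0.1553    0.1087    0.1198    1.1543    0.0699    0.0893    0.0945]
  [  0.1163    0.1481    0.0445    0.1086    0.1287    1.1004    0.0695    0.1451]
  [  0.1474    0.1328    0.1046    0.1293    0.1214    0.0823    1.0686    0.1233]
  [  0.0848    0.0574    0.0477    0.0925    0.1093    0.1292    0.1006    1.1114]
Total output x = L · d:
  x_0 = 1.0773·7 + 0.0691·44 + 0.0265·68 + 0.0959·71 + 0.0413·30 + 0.0966·24 + 0.0291·28 + 0.0333·50 = 25.2316
  x_1 = 0.0567·7 + 1.0751·44 + 0.1027·68 + 0.0949·71 + 0.1486·30 + 0.1215·24 + 0.1042·28 + 0.1054·50 = 76.9855
  x_2 = 0.0421·7 + 0.1285·44 + 1.0479·68 + 0.0547·71 + 0.1362·30 + 0.0835·24 + 0.0491·28 + 0.0749·50 = 92.3025
  x_3 = 0.1307·7 + 0.1072·44 + 0.0699·68 + 1.0822·71 + 0.1292·30 + 0.0889·24 + 0.0791·28 + 0.0463·50 = 97.7572
  x_4 = 0.1177·7 + 0.1553·44 + 0.1087·68 + 0.1198·71 + 1.1543·30 + 0.0699·24 + 0.0893·28 + 0.0945·50 = 67.0863
  x_5 = 0.1163·7 + 0.1481·44 + 0.0445·68 + 0.1086·71 + 0.1287·30 + 1.1004·24 + 0.0695·28 + 0.1451·50 = 57.5424
  x_6 = 0.1474·7 + 0.1328·44 + 0.1046·68 + 0.1293·71 + 0.1214·30 + 0.0823·24 + 1.0686·28 + 0.1233·50 = 64.8773
  x_7 = 0.0848·7 + 0.0574·44 + 0.0477·68 + 0.0925·71 + 0.1093·30 + 0.1292·24 + 0.1006·28 + 1.1114·50 = 77.6972
Δx_0 = L[0,1] · Δd_1 = 0.0691 · 2 = 0.1381

0.1381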